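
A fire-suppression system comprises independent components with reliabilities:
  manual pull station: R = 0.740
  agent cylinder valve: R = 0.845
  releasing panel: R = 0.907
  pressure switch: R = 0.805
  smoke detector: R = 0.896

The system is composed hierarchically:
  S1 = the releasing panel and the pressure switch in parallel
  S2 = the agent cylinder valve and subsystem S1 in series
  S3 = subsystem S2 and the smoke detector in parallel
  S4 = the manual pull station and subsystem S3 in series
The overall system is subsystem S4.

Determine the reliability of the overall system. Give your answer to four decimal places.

Parallel (releasing panel and pressure switch): 1 − (1 − 0.907000)(1 − 0.805000) = 0.981865
Series (agent cylinder valve and [0.981865]): 0.845000 × 0.981865 = 0.829676
Parallel ([0.829676] and smoke detector): 1 − (1 − 0.829676)(1 − 0.896000) = 0.982286
Series (manual pull station and [0.982286]): 0.740000 × 0.982286 = 0.7269

0.7269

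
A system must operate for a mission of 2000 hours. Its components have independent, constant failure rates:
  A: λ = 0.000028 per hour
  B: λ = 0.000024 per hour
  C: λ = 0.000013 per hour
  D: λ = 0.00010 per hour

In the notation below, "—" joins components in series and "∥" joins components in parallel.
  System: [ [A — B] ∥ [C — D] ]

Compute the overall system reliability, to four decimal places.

R(A) = exp(−0.000028 × 2000) = 0.945539
R(B) = exp(−0.000024 × 2000) = 0.953134
R(C) = exp(−0.000013 × 2000) = 0.974335
R(D) = exp(−0.00010 × 2000) = 0.818731
Series (A and B): 0.945539 × 0.953134 = 0.901225
Series (C and D): 0.974335 × 0.818731 = 0.797718
Parallel ([0.901225] and [0.797718]): 1 − (1 − 0.901225)(1 − 0.797718) = 0.9800

0.9800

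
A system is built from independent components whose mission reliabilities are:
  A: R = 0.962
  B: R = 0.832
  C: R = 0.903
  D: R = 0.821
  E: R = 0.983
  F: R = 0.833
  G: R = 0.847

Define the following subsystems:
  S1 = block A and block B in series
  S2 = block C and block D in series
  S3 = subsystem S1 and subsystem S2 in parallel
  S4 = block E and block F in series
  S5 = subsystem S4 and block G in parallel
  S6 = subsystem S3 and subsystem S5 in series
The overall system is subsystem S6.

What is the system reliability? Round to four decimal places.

0.9221

Series (A and B): 0.962000 × 0.832000 = 0.800384
Series (C and D): 0.903000 × 0.821000 = 0.741363
Parallel ([0.800384] and [0.741363]): 1 − (1 − 0.800384)(1 − 0.741363) = 0.948372
Series (E and F): 0.983000 × 0.833000 = 0.818839
Parallel ([0.818839] and G): 1 − (1 − 0.818839)(1 − 0.847000) = 0.972282
Series ([0.948372] and [0.972282]): 0.948372 × 0.972282 = 0.9221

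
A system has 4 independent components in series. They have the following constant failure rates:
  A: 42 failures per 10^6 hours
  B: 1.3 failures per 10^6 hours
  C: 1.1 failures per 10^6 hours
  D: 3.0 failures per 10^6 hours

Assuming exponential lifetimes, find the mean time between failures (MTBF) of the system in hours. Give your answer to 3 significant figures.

21100

Series of exponential components: λ_sys = Σ λ_i
λ_sys = 0.000042 + 0.0000013 + 0.0000011 + 0.0000030 = 4.7400e-05 /h
MTBF = 1 / λ_sys = 21100 h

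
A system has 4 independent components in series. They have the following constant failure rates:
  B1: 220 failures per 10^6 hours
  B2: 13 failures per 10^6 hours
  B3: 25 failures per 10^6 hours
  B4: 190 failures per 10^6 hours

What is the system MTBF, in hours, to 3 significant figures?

Series of exponential components: λ_sys = Σ λ_i
λ_sys = 0.00022 + 0.000013 + 0.000025 + 0.00019 = 4.4800e-04 /h
MTBF = 1 / λ_sys = 2230 h

2230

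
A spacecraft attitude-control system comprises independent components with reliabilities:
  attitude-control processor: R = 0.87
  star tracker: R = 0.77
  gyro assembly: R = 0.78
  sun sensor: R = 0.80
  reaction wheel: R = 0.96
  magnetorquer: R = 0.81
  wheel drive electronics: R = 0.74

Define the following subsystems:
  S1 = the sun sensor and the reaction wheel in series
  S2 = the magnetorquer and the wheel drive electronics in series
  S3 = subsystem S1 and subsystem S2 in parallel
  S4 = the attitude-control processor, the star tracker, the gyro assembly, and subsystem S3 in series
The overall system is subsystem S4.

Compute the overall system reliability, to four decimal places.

Series (sun sensor and reaction wheel): 0.800000 × 0.960000 = 0.768000
Series (magnetorquer and wheel drive electronics): 0.810000 × 0.740000 = 0.599400
Parallel ([0.768000] and [0.599400]): 1 − (1 − 0.768000)(1 − 0.599400) = 0.907061
Series (attitude-control processor, star tracker, gyro assembly, and [0.907061]): 0.870000 × 0.770000 × 0.780000 × 0.907061 = 0.4740

0.4740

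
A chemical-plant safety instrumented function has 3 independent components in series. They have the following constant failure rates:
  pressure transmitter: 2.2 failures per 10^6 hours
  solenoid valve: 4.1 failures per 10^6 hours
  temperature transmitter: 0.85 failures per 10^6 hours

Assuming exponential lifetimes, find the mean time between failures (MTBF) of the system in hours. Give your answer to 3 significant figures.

Series of exponential components: λ_sys = Σ λ_i
λ_sys = 0.0000022 + 0.0000041 + 0.00000085 = 7.1500e-06 /h
MTBF = 1 / λ_sys = 140000 h

140000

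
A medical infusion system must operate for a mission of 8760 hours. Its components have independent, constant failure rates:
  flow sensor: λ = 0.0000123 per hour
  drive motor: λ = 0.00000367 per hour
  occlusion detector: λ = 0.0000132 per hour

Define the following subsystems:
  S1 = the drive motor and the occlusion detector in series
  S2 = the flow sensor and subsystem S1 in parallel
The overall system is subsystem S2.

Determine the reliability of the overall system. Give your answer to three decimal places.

0.986

R(flow sensor) = exp(−0.0000123 × 8760) = 0.89785
R(drive motor) = exp(−0.00000367 × 8760) = 0.96836
R(occlusion detector) = exp(−0.0000132 × 8760) = 0.89080
Series (drive motor and occlusion detector): 0.96836 × 0.89080 = 0.86262
Parallel (flow sensor and [0.86262]): 1 − (1 − 0.89785)(1 − 0.86262) = 0.986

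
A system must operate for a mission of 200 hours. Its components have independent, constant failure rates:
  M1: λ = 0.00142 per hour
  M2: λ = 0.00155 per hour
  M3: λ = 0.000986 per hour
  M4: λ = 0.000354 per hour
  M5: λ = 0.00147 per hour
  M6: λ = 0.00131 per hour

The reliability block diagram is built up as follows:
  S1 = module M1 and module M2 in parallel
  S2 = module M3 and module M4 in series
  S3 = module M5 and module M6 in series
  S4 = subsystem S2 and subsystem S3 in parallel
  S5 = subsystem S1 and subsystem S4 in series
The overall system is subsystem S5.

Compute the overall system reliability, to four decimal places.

0.8404

R(M1) = exp(−0.00142 × 200) = 0.752767
R(M2) = exp(−0.00155 × 200) = 0.733447
R(M3) = exp(−0.000986 × 200) = 0.821026
R(M4) = exp(−0.000354 × 200) = 0.931648
R(M5) = exp(−0.00147 × 200) = 0.745276
R(M6) = exp(−0.00131 × 200) = 0.769511
Parallel (M1 and M2): 1 − (1 − 0.752767)(1 − 0.733447) = 0.934099
Series (M3 and M4): 0.821026 × 0.931648 = 0.764907
Series (M5 and M6): 0.745276 × 0.769511 = 0.573498
Parallel ([0.764907] and [0.573498]): 1 − (1 − 0.764907)(1 − 0.573498) = 0.899732
Series ([0.934099] and [0.899732]): 0.934099 × 0.899732 = 0.8404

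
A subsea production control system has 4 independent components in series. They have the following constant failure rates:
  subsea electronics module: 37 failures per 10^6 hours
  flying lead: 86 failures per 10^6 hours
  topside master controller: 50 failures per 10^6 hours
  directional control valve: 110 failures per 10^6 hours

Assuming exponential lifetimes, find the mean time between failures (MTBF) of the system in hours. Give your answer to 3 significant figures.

Series of exponential components: λ_sys = Σ λ_i
λ_sys = 0.000037 + 0.000086 + 0.000050 + 0.00011 = 2.8300e-04 /h
MTBF = 1 / λ_sys = 3530 h

3530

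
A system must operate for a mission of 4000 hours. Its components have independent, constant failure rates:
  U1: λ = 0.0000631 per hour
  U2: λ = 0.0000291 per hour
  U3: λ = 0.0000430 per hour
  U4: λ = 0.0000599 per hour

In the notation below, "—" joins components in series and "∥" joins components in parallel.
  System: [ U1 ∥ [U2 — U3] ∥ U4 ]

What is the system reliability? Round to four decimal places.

R(U1) = exp(−0.0000631 × 4000) = 0.776934
R(U2) = exp(−0.0000291 × 4000) = 0.890119
R(U3) = exp(−0.0000430 × 4000) = 0.841979
R(U4) = exp(−0.0000599 × 4000) = 0.786943
Series (U2 and U3): 0.890119 × 0.841979 = 0.749462
Parallel (U1, [0.749462], and U4): 1 − (1 − 0.776934)(1 − 0.749462)(1 − 0.786943) = 0.9881

0.9881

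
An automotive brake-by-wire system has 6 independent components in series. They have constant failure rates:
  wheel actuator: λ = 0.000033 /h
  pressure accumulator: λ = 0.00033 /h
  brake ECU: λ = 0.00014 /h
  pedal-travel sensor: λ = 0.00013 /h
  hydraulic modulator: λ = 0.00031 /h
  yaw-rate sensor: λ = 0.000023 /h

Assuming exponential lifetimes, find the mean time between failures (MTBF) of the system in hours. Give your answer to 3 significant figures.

1040

Series of exponential components: λ_sys = Σ λ_i
λ_sys = 0.000033 + 0.00033 + 0.00014 + 0.00013 + 0.00031 + 0.000023 = 9.6600e-04 /h
MTBF = 1 / λ_sys = 1040 h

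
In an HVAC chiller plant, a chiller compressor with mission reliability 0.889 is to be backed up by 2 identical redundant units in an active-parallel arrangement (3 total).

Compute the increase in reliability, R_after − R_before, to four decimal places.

0.1096

R_before = 0.889
R_after = 1 − (1 − 0.889)^3 = 0.9986
ΔR = 0.9986 − 0.889 = 0.1096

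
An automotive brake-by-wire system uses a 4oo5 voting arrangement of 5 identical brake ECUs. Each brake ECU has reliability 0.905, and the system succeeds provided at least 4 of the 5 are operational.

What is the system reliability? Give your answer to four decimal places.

0.9257

R = Σ_{i=4}^{5} C(5,i) p^i (1−p)^{5−i} with p = 0.905
C(5,4)·0.905^4·0.095^1 = 0.318631
C(5,5)·0.905^5·0.095^0 = 0.607076
Sum = 0.9257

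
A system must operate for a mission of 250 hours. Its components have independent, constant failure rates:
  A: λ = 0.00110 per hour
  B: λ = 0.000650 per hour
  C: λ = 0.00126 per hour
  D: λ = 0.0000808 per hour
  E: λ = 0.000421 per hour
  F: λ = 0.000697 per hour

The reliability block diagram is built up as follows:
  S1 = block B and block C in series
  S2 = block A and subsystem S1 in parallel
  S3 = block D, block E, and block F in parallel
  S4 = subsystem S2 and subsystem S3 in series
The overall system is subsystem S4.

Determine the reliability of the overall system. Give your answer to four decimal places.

0.9084

R(A) = exp(−0.00110 × 250) = 0.759572
R(B) = exp(−0.000650 × 250) = 0.850016
R(C) = exp(−0.00126 × 250) = 0.729789
R(D) = exp(−0.0000808 × 250) = 0.980003
R(E) = exp(−0.000421 × 250) = 0.900099
R(F) = exp(−0.000697 × 250) = 0.840087
Series (B and C): 0.850016 × 0.729789 = 0.620332
Parallel (A and [0.620332]): 1 − (1 − 0.759572)(1 − 0.620332) = 0.908717
Parallel (D, E, and F): 1 − (1 − 0.980003)(1 − 0.900099)(1 − 0.840087) = 0.999681
Series ([0.908717] and [0.999681]): 0.908717 × 0.999681 = 0.9084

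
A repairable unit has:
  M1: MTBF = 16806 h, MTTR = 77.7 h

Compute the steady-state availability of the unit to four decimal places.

A(M1) = MTBF/(MTBF+MTTR) = 16806/(16806+77.7) = 0.9954

0.9954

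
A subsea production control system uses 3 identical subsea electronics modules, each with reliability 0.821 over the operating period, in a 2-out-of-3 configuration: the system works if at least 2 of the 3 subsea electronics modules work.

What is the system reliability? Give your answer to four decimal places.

0.9153

R = Σ_{i=2}^{3} C(3,i) p^i (1−p)^{3−i} with p = 0.821
C(3,2)·0.821^2·0.179^1 = 0.361960
C(3,3)·0.821^3·0.179^0 = 0.553388
Sum = 0.9153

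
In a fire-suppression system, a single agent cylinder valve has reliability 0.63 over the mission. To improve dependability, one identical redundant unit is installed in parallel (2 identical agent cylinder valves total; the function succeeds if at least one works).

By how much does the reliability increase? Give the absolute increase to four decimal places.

R_before = 0.63
R_after = 1 − (1 − 0.63)^2 = 0.8631
ΔR = 0.8631 − 0.63 = 0.2331

0.2331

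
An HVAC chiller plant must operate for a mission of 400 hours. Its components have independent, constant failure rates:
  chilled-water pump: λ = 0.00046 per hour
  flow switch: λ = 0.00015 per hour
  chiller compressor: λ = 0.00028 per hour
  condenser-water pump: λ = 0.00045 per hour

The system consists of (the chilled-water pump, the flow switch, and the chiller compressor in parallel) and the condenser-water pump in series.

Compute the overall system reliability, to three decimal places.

0.834

R(chilled-water pump) = exp(−0.00046 × 400) = 0.83194
R(flow switch) = exp(−0.00015 × 400) = 0.94176
R(chiller compressor) = exp(−0.00028 × 400) = 0.89404
R(condenser-water pump) = exp(−0.00045 × 400) = 0.83527
Parallel (chilled-water pump, flow switch, and chiller compressor): 1 − (1 − 0.83194)(1 − 0.94176)(1 − 0.89404) = 0.99896
Series ([0.99896] and condenser-water pump): 0.99896 × 0.83527 = 0.834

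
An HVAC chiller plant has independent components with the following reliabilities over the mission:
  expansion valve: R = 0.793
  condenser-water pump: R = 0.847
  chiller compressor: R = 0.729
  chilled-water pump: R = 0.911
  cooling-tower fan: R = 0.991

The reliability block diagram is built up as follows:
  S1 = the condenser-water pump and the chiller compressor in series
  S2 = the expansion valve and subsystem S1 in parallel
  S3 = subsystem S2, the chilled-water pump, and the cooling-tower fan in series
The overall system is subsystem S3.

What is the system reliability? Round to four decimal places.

0.8313

Series (condenser-water pump and chiller compressor): 0.847000 × 0.729000 = 0.617463
Parallel (expansion valve and [0.617463]): 1 − (1 − 0.793000)(1 − 0.617463) = 0.920815
Series ([0.920815], chilled-water pump, and cooling-tower fan): 0.920815 × 0.911000 × 0.991000 = 0.8313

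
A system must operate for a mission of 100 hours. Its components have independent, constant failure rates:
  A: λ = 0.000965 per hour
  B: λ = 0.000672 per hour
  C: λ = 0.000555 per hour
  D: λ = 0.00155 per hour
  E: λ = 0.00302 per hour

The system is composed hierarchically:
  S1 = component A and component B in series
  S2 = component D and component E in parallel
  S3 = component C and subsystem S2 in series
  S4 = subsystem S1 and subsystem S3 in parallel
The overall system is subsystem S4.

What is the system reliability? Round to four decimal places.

0.9865

R(A) = exp(−0.000965 × 100) = 0.908010
R(B) = exp(−0.000672 × 100) = 0.935008
R(C) = exp(−0.000555 × 100) = 0.946012
R(D) = exp(−0.00155 × 100) = 0.856415
R(E) = exp(−0.00302 × 100) = 0.739338
Series (A and B): 0.908010 × 0.935008 = 0.848997
Parallel (D and E): 1 − (1 − 0.856415)(1 − 0.739338) = 0.962573
Series (C and [0.962573]): 0.946012 × 0.962573 = 0.910606
Parallel ([0.848997] and [0.910606]): 1 − (1 − 0.848997)(1 − 0.910606) = 0.9865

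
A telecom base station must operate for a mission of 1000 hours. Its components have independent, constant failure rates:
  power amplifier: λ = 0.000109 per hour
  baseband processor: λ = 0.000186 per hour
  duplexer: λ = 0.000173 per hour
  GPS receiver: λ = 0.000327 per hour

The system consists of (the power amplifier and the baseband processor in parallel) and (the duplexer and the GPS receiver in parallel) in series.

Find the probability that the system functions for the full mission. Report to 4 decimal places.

0.9389

R(power amplifier) = exp(−0.000109 × 1000) = 0.896730
R(baseband processor) = exp(−0.000186 × 1000) = 0.830274
R(duplexer) = exp(−0.000173 × 1000) = 0.841138
R(GPS receiver) = exp(−0.000327 × 1000) = 0.721084
Parallel (power amplifier and baseband processor): 1 − (1 − 0.896730)(1 − 0.830274) = 0.982472
Parallel (duplexer and GPS receiver): 1 − (1 − 0.841138)(1 − 0.721084) = 0.955691
Series ([0.982472] and [0.955691]): 0.982472 × 0.955691 = 0.9389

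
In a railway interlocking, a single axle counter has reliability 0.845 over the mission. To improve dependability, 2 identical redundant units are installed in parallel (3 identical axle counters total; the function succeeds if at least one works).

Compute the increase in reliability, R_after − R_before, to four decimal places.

0.1513

R_before = 0.845
R_after = 1 − (1 − 0.845)^3 = 0.9963
ΔR = 0.9963 − 0.845 = 0.1513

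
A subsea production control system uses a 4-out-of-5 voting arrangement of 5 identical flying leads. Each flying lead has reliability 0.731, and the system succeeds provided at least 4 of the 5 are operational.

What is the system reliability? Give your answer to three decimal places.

0.593

R = Σ_{i=4}^{5} C(5,i) p^i (1−p)^{5−i} with p = 0.731
C(5,4)·0.731^4·0.269^1 = 0.38405
C(5,5)·0.731^5·0.269^0 = 0.20873
Sum = 0.593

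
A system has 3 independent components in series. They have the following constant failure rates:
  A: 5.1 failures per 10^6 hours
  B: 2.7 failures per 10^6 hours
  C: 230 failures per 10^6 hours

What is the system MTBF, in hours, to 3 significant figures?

4210

Series of exponential components: λ_sys = Σ λ_i
λ_sys = 0.0000051 + 0.0000027 + 0.00023 = 2.3780e-04 /h
MTBF = 1 / λ_sys = 4210 h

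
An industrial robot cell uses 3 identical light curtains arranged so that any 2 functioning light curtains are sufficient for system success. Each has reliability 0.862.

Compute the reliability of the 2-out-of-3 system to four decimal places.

R = Σ_{i=2}^{3} C(3,i) p^i (1−p)^{3−i} with p = 0.862
C(3,2)·0.862^2·0.138^1 = 0.307620
C(3,3)·0.862^3·0.138^0 = 0.640504
Sum = 0.9481

0.9481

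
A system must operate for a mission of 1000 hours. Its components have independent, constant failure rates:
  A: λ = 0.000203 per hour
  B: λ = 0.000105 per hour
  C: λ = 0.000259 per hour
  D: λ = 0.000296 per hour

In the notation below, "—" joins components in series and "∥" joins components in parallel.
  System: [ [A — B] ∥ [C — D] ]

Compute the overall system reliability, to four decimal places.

R(A) = exp(−0.000203 × 1000) = 0.816278
R(B) = exp(−0.000105 × 1000) = 0.900325
R(C) = exp(−0.000259 × 1000) = 0.771823
R(D) = exp(−0.000296 × 1000) = 0.743787
Series (A and B): 0.816278 × 0.900325 = 0.734915
Series (C and D): 0.771823 × 0.743787 = 0.574072
Parallel ([0.734915] and [0.574072]): 1 − (1 − 0.734915)(1 − 0.574072) = 0.8871

0.8871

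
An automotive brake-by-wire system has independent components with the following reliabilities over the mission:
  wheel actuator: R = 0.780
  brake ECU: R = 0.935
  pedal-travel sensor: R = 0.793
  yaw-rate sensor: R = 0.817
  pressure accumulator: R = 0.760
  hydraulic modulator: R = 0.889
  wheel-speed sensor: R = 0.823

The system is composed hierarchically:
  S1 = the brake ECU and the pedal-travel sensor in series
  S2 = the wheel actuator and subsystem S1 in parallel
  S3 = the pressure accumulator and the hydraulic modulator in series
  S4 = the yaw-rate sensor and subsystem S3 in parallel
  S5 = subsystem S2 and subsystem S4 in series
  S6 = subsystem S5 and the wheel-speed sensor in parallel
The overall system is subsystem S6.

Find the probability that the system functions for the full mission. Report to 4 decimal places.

0.9800

Series (brake ECU and pedal-travel sensor): 0.935000 × 0.793000 = 0.741455
Parallel (wheel actuator and [0.741455]): 1 − (1 − 0.780000)(1 − 0.741455) = 0.943120
Series (pressure accumulator and hydraulic modulator): 0.760000 × 0.889000 = 0.675640
Parallel (yaw-rate sensor and [0.675640]): 1 − (1 − 0.817000)(1 − 0.675640) = 0.940642
Series ([0.943120] and [0.940642]): 0.943120 × 0.940642 = 0.887138
Parallel ([0.887138] and wheel-speed sensor): 1 − (1 − 0.887138)(1 − 0.823000) = 0.9800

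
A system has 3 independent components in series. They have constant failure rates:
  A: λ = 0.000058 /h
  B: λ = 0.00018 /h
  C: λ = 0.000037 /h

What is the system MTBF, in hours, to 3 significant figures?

Series of exponential components: λ_sys = Σ λ_i
λ_sys = 0.000058 + 0.00018 + 0.000037 = 2.7500e-04 /h
MTBF = 1 / λ_sys = 3640 h

3640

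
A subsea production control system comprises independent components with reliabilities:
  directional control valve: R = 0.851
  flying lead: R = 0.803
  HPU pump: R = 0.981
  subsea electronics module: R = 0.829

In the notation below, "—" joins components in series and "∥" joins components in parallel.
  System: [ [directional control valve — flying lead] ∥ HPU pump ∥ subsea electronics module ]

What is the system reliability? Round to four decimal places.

Series (directional control valve and flying lead): 0.851000 × 0.803000 = 0.683353
Parallel ([0.683353], HPU pump, and subsea electronics module): 1 − (1 − 0.683353)(1 − 0.981000)(1 − 0.829000) = 0.9990

0.9990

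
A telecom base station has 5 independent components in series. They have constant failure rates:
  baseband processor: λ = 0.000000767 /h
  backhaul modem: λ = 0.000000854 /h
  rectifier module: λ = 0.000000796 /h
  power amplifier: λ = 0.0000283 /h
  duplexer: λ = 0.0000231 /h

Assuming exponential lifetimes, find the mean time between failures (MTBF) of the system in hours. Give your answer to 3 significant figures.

Series of exponential components: λ_sys = Σ λ_i
λ_sys = 0.000000767 + 0.000000854 + 0.000000796 + 0.0000283 + 0.0000231 = 5.3817e-05 /h
MTBF = 1 / λ_sys = 18600 h

18600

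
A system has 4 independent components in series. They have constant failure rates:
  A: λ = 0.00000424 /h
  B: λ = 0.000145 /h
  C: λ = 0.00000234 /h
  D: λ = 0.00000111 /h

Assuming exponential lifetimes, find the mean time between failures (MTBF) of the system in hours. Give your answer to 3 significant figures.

6550

Series of exponential components: λ_sys = Σ λ_i
λ_sys = 0.00000424 + 0.000145 + 0.00000234 + 0.00000111 = 1.5269e-04 /h
MTBF = 1 / λ_sys = 6550 h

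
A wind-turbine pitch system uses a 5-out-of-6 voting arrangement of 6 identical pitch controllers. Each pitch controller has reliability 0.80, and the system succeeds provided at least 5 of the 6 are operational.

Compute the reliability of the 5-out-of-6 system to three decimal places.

R = Σ_{i=5}^{6} C(6,i) p^i (1−p)^{6−i} with p = 0.80
C(6,5)·0.80^5·0.20^1 = 0.39322
C(6,6)·0.80^6·0.20^0 = 0.26214
Sum = 0.655

0.655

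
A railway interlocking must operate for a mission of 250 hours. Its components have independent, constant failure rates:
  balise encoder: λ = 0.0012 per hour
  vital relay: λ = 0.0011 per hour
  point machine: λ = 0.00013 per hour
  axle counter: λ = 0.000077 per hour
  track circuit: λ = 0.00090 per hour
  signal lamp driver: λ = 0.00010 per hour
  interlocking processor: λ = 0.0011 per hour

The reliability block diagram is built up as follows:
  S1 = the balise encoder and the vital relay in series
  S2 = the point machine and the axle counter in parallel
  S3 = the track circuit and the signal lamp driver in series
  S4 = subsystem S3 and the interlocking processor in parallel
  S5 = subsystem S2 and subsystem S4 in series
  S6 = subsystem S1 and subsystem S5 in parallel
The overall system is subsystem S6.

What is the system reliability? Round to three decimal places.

R(balise encoder) = exp(−0.0012 × 250) = 0.74082
R(vital relay) = exp(−0.0011 × 250) = 0.75957
R(point machine) = exp(−0.00013 × 250) = 0.96802
R(axle counter) = exp(−0.000077 × 250) = 0.98093
R(track circuit) = exp(−0.00090 × 250) = 0.79852
R(signal lamp driver) = exp(−0.00010 × 250) = 0.97531
R(interlocking processor) = exp(−0.0011 × 250) = 0.75957
Series (balise encoder and vital relay): 0.74082 × 0.75957 = 0.56270
Parallel (point machine and axle counter): 1 − (1 − 0.96802)(1 − 0.98093) = 0.99939
Series (track circuit and signal lamp driver): 0.79852 × 0.97531 = 0.77880
Parallel ([0.77880] and interlocking processor): 1 − (1 − 0.77880)(1 − 0.75957) = 0.94682
Series ([0.99939] and [0.94682]): 0.99939 × 0.94682 = 0.94624
Parallel ([0.56270] and [0.94624]): 1 − (1 − 0.56270)(1 − 0.94624) = 0.976

0.976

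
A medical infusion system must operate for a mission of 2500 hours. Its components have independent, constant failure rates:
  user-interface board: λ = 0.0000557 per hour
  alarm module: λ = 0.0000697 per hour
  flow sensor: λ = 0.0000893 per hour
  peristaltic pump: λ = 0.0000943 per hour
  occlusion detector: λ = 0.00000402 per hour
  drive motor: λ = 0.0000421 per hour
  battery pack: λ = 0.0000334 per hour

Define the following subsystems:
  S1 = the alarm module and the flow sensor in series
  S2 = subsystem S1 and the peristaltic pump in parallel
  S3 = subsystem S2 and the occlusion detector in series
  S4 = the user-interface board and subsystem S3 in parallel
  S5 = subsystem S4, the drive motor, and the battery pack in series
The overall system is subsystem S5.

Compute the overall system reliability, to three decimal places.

0.820

R(user-interface board) = exp(−0.0000557 × 2500) = 0.87001
R(alarm module) = exp(−0.0000697 × 2500) = 0.84009
R(flow sensor) = exp(−0.0000893 × 2500) = 0.79991
R(peristaltic pump) = exp(−0.0000943 × 2500) = 0.78998
R(occlusion detector) = exp(−0.00000402 × 2500) = 0.99000
R(drive motor) = exp(−0.0000421 × 2500) = 0.90010
R(battery pack) = exp(−0.0000334 × 2500) = 0.91989
Series (alarm module and flow sensor): 0.84009 × 0.79991 = 0.67200
Parallel ([0.67200] and peristaltic pump): 1 − (1 − 0.67200)(1 − 0.78998) = 0.93111
Series ([0.93111] and occlusion detector): 0.93111 × 0.99000 = 0.92180
Parallel (user-interface board and [0.92180]): 1 − (1 − 0.87001)(1 − 0.92180) = 0.98983
Series ([0.98983], drive motor, and battery pack): 0.98983 × 0.90010 × 0.91989 = 0.820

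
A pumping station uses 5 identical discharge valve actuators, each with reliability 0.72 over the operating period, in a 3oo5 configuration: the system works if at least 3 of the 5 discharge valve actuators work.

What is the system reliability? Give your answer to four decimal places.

R = Σ_{i=3}^{5} C(5,i) p^i (1−p)^{5−i} with p = 0.72
C(5,3)·0.72^3·0.28^2 = 0.292626
C(5,4)·0.72^4·0.28^1 = 0.376234
C(5,5)·0.72^5·0.28^0 = 0.193492
Sum = 0.8624

0.8624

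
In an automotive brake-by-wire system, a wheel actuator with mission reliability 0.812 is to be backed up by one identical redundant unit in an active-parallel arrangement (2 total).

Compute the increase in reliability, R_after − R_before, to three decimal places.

0.153

R_before = 0.812
R_after = 1 − (1 − 0.812)^2 = 0.965
ΔR = 0.965 − 0.812 = 0.153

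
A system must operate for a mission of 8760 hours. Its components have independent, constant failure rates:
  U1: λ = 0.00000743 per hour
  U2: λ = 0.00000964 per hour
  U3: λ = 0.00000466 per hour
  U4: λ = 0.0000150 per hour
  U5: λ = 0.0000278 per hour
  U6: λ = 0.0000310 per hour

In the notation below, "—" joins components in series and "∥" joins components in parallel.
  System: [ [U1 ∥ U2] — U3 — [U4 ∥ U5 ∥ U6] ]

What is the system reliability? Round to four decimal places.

0.9491

R(U1) = exp(−0.00000743 × 8760) = 0.936986
R(U2) = exp(−0.00000964 × 8760) = 0.919021
R(U3) = exp(−0.00000466 × 8760) = 0.960000
R(U4) = exp(−0.0000150 × 8760) = 0.876867
R(U5) = exp(−0.0000278 × 8760) = 0.783858
R(U6) = exp(−0.0000310 × 8760) = 0.762190
Parallel (U1 and U2): 1 − (1 − 0.936986)(1 − 0.919021) = 0.994897
Parallel (U4, U5, and U6): 1 − (1 − 0.876867)(1 − 0.783858)(1 − 0.762190) = 0.993671
Series ([0.994897], U3, and [0.993671]): 0.994897 × 0.960000 × 0.993671 = 0.9491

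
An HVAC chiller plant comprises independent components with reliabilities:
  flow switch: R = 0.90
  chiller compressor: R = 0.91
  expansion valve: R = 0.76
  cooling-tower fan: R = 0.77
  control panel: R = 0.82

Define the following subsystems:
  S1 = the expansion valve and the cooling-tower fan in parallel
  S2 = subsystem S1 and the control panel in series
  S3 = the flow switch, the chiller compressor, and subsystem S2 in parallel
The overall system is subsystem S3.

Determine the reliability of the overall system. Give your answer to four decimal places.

Parallel (expansion valve and cooling-tower fan): 1 − (1 − 0.760000)(1 − 0.770000) = 0.944800
Series ([0.944800] and control panel): 0.944800 × 0.820000 = 0.774736
Parallel (flow switch, chiller compressor, and [0.774736]): 1 − (1 − 0.900000)(1 − 0.910000)(1 − 0.774736) = 0.9980

0.9980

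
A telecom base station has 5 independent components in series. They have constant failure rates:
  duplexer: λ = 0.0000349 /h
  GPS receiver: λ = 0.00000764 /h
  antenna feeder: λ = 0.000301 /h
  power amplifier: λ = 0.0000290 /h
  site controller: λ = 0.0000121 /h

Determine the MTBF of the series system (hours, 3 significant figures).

2600

Series of exponential components: λ_sys = Σ λ_i
λ_sys = 0.0000349 + 0.00000764 + 0.000301 + 0.0000290 + 0.0000121 = 3.8464e-04 /h
MTBF = 1 / λ_sys = 2600 h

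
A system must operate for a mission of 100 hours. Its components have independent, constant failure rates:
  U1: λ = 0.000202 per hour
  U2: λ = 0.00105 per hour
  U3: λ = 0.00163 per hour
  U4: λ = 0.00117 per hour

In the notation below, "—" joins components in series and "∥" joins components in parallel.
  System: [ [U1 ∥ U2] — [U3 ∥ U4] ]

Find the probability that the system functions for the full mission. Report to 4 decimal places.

0.9814

R(U1) = exp(−0.000202 × 100) = 0.980003
R(U2) = exp(−0.00105 × 100) = 0.900325
R(U3) = exp(−0.00163 × 100) = 0.849591
R(U4) = exp(−0.00117 × 100) = 0.889585
Parallel (U1 and U2): 1 − (1 − 0.980003)(1 − 0.900325) = 0.998007
Parallel (U3 and U4): 1 − (1 − 0.849591)(1 − 0.889585) = 0.983393
Series ([0.998007] and [0.983393]): 0.998007 × 0.983393 = 0.9814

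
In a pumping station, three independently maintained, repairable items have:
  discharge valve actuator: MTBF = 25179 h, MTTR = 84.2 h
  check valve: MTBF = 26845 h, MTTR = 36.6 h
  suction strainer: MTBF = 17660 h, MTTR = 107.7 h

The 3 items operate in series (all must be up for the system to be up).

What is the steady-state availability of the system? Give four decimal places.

0.9893

A(discharge valve actuator) = MTBF/(MTBF+MTTR) = 25179/(25179+84.2) = 0.996667
A(check valve) = MTBF/(MTBF+MTTR) = 26845/(26845+36.6) = 0.998638
A(suction strainer) = MTBF/(MTBF+MTTR) = 17660/(17660+107.7) = 0.993938
Series availability: 0.996667 × 0.998638 × 0.993938 = 0.9893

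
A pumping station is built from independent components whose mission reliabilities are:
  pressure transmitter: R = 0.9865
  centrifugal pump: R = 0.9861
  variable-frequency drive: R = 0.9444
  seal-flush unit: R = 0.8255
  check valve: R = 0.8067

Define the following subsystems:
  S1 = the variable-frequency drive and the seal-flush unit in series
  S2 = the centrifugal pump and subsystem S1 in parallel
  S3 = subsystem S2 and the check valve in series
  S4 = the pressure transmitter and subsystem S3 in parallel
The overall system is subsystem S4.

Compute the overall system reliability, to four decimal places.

0.9974

Series (variable-frequency drive and seal-flush unit): 0.944400 × 0.825500 = 0.779602
Parallel (centrifugal pump and [0.779602]): 1 − (1 − 0.986100)(1 − 0.779602) = 0.996936
Series ([0.996936] and check valve): 0.996936 × 0.806700 = 0.804228
Parallel (pressure transmitter and [0.804228]): 1 − (1 − 0.986500)(1 − 0.804228) = 0.9974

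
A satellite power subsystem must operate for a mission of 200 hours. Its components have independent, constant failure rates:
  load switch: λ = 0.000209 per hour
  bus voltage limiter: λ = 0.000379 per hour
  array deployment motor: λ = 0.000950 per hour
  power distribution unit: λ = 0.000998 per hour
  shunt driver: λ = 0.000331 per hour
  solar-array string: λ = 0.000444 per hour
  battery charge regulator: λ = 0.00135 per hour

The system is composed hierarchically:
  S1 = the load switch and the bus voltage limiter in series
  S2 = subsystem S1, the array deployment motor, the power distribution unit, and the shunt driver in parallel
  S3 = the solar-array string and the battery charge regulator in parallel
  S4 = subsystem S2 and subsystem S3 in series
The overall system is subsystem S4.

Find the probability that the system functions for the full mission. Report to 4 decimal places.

0.9797

R(load switch) = exp(−0.000209 × 200) = 0.959062
R(bus voltage limiter) = exp(−0.000379 × 200) = 0.927002
R(array deployment motor) = exp(−0.000950 × 200) = 0.826959
R(power distribution unit) = exp(−0.000998 × 200) = 0.819058
R(shunt driver) = exp(−0.000331 × 200) = 0.935944
R(solar-array string) = exp(−0.000444 × 200) = 0.915029
R(battery charge regulator) = exp(−0.00135 × 200) = 0.763379
Series (load switch and bus voltage limiter): 0.959062 × 0.927002 = 0.889052
Parallel ([0.889052], array deployment motor, power distribution unit, and shunt driver): 1 − (1 − 0.889052)(1 − 0.826959)(1 − 0.819058)(1 − 0.935944) = 0.999777
Parallel (solar-array string and battery charge regulator): 1 − (1 − 0.915029)(1 − 0.763379) = 0.979894
Series ([0.999777] and [0.979894]): 0.999777 × 0.979894 = 0.9797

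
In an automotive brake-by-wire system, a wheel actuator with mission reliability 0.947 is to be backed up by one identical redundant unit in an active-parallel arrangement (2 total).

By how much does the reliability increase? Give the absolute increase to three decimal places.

R_before = 0.947
R_after = 1 − (1 − 0.947)^2 = 0.997
ΔR = 0.997 − 0.947 = 0.050

0.050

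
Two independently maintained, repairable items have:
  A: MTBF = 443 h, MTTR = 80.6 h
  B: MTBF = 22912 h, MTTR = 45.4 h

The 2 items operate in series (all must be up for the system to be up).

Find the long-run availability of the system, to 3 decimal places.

0.844

A(A) = MTBF/(MTBF+MTTR) = 443/(443+80.6) = 0.846066
A(B) = MTBF/(MTBF+MTTR) = 22912/(22912+45.4) = 0.998022
Series availability: 0.846066 × 0.998022 = 0.844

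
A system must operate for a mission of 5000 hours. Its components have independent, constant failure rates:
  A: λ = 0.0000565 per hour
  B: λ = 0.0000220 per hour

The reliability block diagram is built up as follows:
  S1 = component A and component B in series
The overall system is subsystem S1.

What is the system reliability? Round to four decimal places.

0.6754

R(A) = exp(−0.0000565 × 5000) = 0.753897
R(B) = exp(−0.0000220 × 5000) = 0.895834
Series (A and B): 0.753897 × 0.895834 = 0.6754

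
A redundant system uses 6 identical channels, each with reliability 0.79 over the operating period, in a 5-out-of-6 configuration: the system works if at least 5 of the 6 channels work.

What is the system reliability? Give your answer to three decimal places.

R = Σ_{i=5}^{6} C(6,i) p^i (1−p)^{6−i} with p = 0.79
C(6,5)·0.79^5·0.21^1 = 0.38771
C(6,6)·0.79^6·0.21^0 = 0.24309
Sum = 0.631

0.631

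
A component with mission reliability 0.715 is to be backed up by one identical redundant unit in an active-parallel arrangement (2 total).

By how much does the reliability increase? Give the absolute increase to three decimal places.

R_before = 0.715
R_after = 1 − (1 − 0.715)^2 = 0.919
ΔR = 0.919 − 0.715 = 0.204

0.204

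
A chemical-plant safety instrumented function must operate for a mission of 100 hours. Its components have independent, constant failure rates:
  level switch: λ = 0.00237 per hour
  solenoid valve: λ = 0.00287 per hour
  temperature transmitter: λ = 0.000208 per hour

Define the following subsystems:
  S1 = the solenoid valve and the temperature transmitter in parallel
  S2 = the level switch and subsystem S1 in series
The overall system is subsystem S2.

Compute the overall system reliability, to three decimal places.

0.785

R(level switch) = exp(−0.00237 × 100) = 0.78899
R(solenoid valve) = exp(−0.00287 × 100) = 0.75051
R(temperature transmitter) = exp(−0.000208 × 100) = 0.97941
Parallel (solenoid valve and temperature transmitter): 1 − (1 − 0.75051)(1 − 0.97941) = 0.99486
Series (level switch and [0.99486]): 0.78899 × 0.99486 = 0.785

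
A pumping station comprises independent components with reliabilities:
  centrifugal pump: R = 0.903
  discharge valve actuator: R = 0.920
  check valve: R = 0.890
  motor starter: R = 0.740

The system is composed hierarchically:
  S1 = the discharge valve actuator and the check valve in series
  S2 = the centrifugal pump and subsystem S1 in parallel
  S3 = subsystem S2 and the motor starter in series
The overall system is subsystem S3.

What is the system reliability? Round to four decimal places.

Series (discharge valve actuator and check valve): 0.920000 × 0.890000 = 0.818800
Parallel (centrifugal pump and [0.818800]): 1 − (1 − 0.903000)(1 − 0.818800) = 0.982424
Series ([0.982424] and motor starter): 0.982424 × 0.740000 = 0.7270

0.7270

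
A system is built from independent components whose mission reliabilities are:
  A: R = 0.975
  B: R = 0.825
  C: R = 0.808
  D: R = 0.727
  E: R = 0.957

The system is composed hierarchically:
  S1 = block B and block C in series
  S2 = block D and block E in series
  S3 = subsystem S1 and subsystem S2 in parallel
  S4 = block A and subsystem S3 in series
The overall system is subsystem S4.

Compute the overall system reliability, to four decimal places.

0.8761

Series (B and C): 0.825000 × 0.808000 = 0.666600
Series (D and E): 0.727000 × 0.957000 = 0.695739
Parallel ([0.666600] and [0.695739]): 1 − (1 − 0.666600)(1 − 0.695739) = 0.898559
Series (A and [0.898559]): 0.975000 × 0.898559 = 0.8761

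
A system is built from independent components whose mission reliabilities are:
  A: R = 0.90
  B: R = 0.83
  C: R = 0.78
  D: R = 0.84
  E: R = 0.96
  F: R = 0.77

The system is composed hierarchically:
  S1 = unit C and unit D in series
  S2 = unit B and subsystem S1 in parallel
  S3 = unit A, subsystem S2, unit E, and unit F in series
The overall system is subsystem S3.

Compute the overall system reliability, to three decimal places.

Series (C and D): 0.78000 × 0.84000 = 0.65520
Parallel (B and [0.65520]): 1 − (1 − 0.83000)(1 − 0.65520) = 0.94138
Series (A, [0.94138], E, and F): 0.90000 × 0.94138 × 0.96000 × 0.77000 = 0.626

0.626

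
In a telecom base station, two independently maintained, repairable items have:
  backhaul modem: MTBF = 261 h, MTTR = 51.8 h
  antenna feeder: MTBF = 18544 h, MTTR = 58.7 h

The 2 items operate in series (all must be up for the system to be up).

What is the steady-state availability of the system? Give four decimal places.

0.8318

A(backhaul modem) = MTBF/(MTBF+MTTR) = 261/(261+51.8) = 0.834399
A(antenna feeder) = MTBF/(MTBF+MTTR) = 18544/(18544+58.7) = 0.996845
Series availability: 0.834399 × 0.996845 = 0.8318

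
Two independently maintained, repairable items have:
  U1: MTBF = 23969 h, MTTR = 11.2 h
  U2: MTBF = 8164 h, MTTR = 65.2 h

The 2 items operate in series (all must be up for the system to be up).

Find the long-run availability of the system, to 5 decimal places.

0.99161

A(U1) = MTBF/(MTBF+MTTR) = 23969/(23969+11.2) = 0.999533
A(U2) = MTBF/(MTBF+MTTR) = 8164/(8164+65.2) = 0.992077
Series availability: 0.999533 × 0.992077 = 0.99161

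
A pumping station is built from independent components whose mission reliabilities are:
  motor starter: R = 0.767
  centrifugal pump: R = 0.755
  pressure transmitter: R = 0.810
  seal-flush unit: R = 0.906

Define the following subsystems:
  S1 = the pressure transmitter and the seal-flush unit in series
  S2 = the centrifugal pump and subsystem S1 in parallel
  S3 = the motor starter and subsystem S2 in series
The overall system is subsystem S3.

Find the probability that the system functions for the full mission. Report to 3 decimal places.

0.717

Series (pressure transmitter and seal-flush unit): 0.81000 × 0.90600 = 0.73386
Parallel (centrifugal pump and [0.73386]): 1 − (1 − 0.75500)(1 − 0.73386) = 0.93480
Series (motor starter and [0.93480]): 0.76700 × 0.93480 = 0.717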